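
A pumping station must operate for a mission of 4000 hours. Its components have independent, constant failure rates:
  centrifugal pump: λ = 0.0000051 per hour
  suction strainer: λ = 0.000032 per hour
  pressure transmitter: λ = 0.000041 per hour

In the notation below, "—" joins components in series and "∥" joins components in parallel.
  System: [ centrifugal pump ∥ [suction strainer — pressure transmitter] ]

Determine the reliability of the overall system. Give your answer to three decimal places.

R(centrifugal pump) = exp(−0.0000051 × 4000) = 0.97981
R(suction strainer) = exp(−0.000032 × 4000) = 0.87985
R(pressure transmitter) = exp(−0.000041 × 4000) = 0.84874
Series (suction strainer and pressure transmitter): 0.87985 × 0.84874 = 0.74676
Parallel (centrifugal pump and [0.74676]): 1 − (1 − 0.97981)(1 − 0.74676) = 0.995

0.995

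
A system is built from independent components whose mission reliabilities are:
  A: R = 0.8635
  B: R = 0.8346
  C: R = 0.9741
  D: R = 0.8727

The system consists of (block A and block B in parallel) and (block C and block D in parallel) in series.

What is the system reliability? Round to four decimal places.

Parallel (A and B): 1 − (1 − 0.863500)(1 − 0.834600) = 0.977423
Parallel (C and D): 1 − (1 − 0.974100)(1 − 0.872700) = 0.996703
Series ([0.977423] and [0.996703]): 0.977423 × 0.996703 = 0.9742

0.9742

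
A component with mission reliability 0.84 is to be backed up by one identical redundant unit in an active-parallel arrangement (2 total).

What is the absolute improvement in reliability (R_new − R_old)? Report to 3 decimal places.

0.134

R_before = 0.84
R_after = 1 − (1 − 0.84)^2 = 0.974
ΔR = 0.974 − 0.84 = 0.134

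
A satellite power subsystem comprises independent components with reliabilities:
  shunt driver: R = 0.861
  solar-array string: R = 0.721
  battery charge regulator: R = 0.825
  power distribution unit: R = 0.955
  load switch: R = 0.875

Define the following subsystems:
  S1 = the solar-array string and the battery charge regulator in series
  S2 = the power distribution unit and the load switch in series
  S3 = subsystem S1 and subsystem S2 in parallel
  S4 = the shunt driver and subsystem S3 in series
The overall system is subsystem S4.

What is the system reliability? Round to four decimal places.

Series (solar-array string and battery charge regulator): 0.721000 × 0.825000 = 0.594825
Series (power distribution unit and load switch): 0.955000 × 0.875000 = 0.835625
Parallel ([0.594825] and [0.835625]): 1 − (1 − 0.594825)(1 − 0.835625) = 0.933399
Series (shunt driver and [0.933399]): 0.861000 × 0.933399 = 0.8037

0.8037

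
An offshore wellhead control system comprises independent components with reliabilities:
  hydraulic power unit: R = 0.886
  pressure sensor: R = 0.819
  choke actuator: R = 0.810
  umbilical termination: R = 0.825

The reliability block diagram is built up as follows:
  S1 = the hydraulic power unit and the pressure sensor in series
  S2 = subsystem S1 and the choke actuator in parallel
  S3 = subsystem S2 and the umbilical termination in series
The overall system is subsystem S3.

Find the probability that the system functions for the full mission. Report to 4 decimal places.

Series (hydraulic power unit and pressure sensor): 0.886000 × 0.819000 = 0.725634
Parallel ([0.725634] and choke actuator): 1 − (1 − 0.725634)(1 − 0.810000) = 0.947870
Series ([0.947870] and umbilical termination): 0.947870 × 0.825000 = 0.7820

0.7820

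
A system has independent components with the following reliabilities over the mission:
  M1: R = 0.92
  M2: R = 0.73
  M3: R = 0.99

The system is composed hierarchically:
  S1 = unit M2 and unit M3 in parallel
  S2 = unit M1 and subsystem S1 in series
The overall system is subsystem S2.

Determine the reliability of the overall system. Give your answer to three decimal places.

Parallel (M2 and M3): 1 − (1 − 0.73000)(1 − 0.99000) = 0.99730
Series (M1 and [0.99730]): 0.92000 × 0.99730 = 0.918

0.918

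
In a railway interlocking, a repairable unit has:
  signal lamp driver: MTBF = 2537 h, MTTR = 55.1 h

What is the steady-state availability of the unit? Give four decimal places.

0.9787

A(signal lamp driver) = MTBF/(MTBF+MTTR) = 2537/(2537+55.1) = 0.9787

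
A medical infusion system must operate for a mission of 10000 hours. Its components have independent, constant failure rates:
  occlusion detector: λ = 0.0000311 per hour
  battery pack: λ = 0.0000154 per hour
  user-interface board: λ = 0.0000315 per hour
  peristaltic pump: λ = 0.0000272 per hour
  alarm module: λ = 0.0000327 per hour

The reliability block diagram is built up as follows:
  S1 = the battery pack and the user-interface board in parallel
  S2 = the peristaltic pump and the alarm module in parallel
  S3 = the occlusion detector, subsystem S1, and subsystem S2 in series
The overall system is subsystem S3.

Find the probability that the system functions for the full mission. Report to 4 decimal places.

R(occlusion detector) = exp(−0.0000311 × 10000) = 0.732714
R(battery pack) = exp(−0.0000154 × 10000) = 0.857272
R(user-interface board) = exp(−0.0000315 × 10000) = 0.729789
R(peristaltic pump) = exp(−0.0000272 × 10000) = 0.761854
R(alarm module) = exp(−0.0000327 × 10000) = 0.721084
Parallel (battery pack and user-interface board): 1 − (1 − 0.857272)(1 − 0.729789) = 0.961433
Parallel (peristaltic pump and alarm module): 1 − (1 − 0.761854)(1 − 0.721084) = 0.933577
Series (occlusion detector, [0.961433], and [0.933577]): 0.732714 × 0.961433 × 0.933577 = 0.6577

0.6577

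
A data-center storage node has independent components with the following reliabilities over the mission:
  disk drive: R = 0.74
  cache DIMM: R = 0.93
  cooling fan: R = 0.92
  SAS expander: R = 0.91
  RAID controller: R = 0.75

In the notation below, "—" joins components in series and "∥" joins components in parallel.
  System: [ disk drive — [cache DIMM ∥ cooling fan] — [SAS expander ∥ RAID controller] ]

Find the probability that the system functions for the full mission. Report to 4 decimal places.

Parallel (cache DIMM and cooling fan): 1 − (1 − 0.930000)(1 − 0.920000) = 0.994400
Parallel (SAS expander and RAID controller): 1 − (1 − 0.910000)(1 − 0.750000) = 0.977500
Series (disk drive, [0.994400], and [0.977500]): 0.740000 × 0.994400 × 0.977500 = 0.7193

0.7193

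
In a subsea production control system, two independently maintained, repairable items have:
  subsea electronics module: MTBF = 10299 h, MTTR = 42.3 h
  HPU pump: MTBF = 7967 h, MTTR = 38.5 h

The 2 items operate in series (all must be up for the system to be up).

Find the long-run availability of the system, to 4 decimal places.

A(subsea electronics module) = MTBF/(MTBF+MTTR) = 10299/(10299+42.3) = 0.995910
A(HPU pump) = MTBF/(MTBF+MTTR) = 7967/(7967+38.5) = 0.995191
Series availability: 0.995910 × 0.995191 = 0.9911

0.9911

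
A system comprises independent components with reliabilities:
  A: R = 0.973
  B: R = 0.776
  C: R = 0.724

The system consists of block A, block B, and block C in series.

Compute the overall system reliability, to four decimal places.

0.5467

Series (A, B, and C): 0.973000 × 0.776000 × 0.724000 = 0.5467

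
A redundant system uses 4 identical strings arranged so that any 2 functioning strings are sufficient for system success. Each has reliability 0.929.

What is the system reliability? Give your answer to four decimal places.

R = Σ_{i=2}^{4} C(4,i) p^i (1−p)^{4−i} with p = 0.929
C(4,2)·0.929^2·0.071^2 = 0.026104
C(4,3)·0.929^3·0.071^1 = 0.227701
C(4,4)·0.929^4·0.071^0 = 0.744840
Sum = 0.9986

0.9986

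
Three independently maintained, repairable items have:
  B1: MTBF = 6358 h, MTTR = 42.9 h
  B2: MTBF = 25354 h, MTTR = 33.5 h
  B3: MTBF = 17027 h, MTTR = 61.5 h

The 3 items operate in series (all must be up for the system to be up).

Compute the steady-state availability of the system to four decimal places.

A(B1) = MTBF/(MTBF+MTTR) = 6358/(6358+42.9) = 0.993298
A(B2) = MTBF/(MTBF+MTTR) = 25354/(25354+33.5) = 0.998680
A(B3) = MTBF/(MTBF+MTTR) = 17027/(17027+61.5) = 0.996401
Series availability: 0.993298 × 0.998680 × 0.996401 = 0.9884

0.9884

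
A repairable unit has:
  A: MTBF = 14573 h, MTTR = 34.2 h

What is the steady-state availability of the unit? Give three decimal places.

A(A) = MTBF/(MTBF+MTTR) = 14573/(14573+34.2) = 0.998

0.998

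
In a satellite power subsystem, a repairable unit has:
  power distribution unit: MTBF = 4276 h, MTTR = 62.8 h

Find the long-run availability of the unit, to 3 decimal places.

A(power distribution unit) = MTBF/(MTBF+MTTR) = 4276/(4276+62.8) = 0.986

0.986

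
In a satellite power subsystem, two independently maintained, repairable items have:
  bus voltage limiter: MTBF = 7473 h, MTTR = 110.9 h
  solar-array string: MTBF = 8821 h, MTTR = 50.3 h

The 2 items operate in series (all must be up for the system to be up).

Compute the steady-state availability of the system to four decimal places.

A(bus voltage limiter) = MTBF/(MTBF+MTTR) = 7473/(7473+110.9) = 0.985377
A(solar-array string) = MTBF/(MTBF+MTTR) = 8821/(8821+50.3) = 0.994330
Series availability: 0.985377 × 0.994330 = 0.9798

0.9798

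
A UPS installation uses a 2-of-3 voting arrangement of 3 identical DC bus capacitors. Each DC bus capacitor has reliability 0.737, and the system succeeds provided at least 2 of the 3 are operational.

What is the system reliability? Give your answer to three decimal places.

0.829

R = Σ_{i=2}^{3} C(3,i) p^i (1−p)^{3−i} with p = 0.737
C(3,2)·0.737^2·0.263^1 = 0.42856
C(3,3)·0.737^3·0.263^0 = 0.40032
Sum = 0.829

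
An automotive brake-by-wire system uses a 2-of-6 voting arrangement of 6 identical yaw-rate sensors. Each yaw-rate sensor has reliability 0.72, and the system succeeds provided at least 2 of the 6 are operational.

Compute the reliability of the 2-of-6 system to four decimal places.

0.9921

R = Σ_{i=2}^{6} C(6,i) p^i (1−p)^{6−i} with p = 0.72
C(6,2)·0.72^2·0.28^4 = 0.047796
C(6,3)·0.72^3·0.28^3 = 0.163871
C(6,4)·0.72^4·0.28^2 = 0.316037
C(6,5)·0.72^5·0.28^1 = 0.325066
C(6,6)·0.72^6·0.28^0 = 0.139314
Sum = 0.9921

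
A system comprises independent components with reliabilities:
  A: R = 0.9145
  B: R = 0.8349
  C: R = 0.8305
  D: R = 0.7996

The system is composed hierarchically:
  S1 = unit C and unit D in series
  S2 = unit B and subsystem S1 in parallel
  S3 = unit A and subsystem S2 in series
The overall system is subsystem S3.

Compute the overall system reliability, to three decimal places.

0.864

Series (C and D): 0.83050 × 0.79960 = 0.66407
Parallel (B and [0.66407]): 1 − (1 − 0.83490)(1 − 0.66407) = 0.94454
Series (A and [0.94454]): 0.91450 × 0.94454 = 0.864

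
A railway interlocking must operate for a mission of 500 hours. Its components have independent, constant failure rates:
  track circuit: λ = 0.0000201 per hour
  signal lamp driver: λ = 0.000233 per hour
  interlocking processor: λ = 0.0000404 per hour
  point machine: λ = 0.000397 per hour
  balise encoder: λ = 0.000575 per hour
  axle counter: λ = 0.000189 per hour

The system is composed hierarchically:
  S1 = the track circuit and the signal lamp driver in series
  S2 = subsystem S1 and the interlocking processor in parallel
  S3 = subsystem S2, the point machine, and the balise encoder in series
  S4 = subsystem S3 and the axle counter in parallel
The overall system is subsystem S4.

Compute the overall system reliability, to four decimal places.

R(track circuit) = exp(−0.0000201 × 500) = 0.990000
R(signal lamp driver) = exp(−0.000233 × 500) = 0.890030
R(interlocking processor) = exp(−0.0000404 × 500) = 0.980003
R(point machine) = exp(−0.000397 × 500) = 0.819960
R(balise encoder) = exp(−0.000575 × 500) = 0.750137
R(axle counter) = exp(−0.000189 × 500) = 0.909828
Series (track circuit and signal lamp driver): 0.990000 × 0.890030 = 0.881130
Parallel ([0.881130] and interlocking processor): 1 − (1 − 0.881130)(1 − 0.980003) = 0.997623
Series ([0.997623], point machine, and balise encoder): 0.997623 × 0.819960 × 0.750137 = 0.613620
Parallel ([0.613620] and axle counter): 1 − (1 − 0.613620)(1 − 0.909828) = 0.9652

0.9652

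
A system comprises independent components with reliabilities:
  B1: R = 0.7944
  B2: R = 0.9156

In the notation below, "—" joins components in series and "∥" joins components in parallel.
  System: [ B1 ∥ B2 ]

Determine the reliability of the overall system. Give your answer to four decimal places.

0.9826

Parallel (B1 and B2): 1 − (1 − 0.794400)(1 − 0.915600) = 0.9826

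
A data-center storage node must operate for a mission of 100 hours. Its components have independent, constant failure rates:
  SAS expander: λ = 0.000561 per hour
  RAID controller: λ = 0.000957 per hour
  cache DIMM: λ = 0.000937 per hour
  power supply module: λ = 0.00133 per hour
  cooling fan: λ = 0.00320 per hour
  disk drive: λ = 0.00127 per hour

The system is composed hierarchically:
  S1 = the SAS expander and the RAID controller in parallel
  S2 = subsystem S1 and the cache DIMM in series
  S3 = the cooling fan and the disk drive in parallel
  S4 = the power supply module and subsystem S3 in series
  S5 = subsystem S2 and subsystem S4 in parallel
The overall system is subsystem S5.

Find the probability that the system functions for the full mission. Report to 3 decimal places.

0.986

R(SAS expander) = exp(−0.000561 × 100) = 0.94544
R(RAID controller) = exp(−0.000957 × 100) = 0.90874
R(cache DIMM) = exp(−0.000937 × 100) = 0.91056
R(power supply module) = exp(−0.00133 × 100) = 0.87547
R(cooling fan) = exp(−0.00320 × 100) = 0.72615
R(disk drive) = exp(−0.00127 × 100) = 0.88073
Parallel (SAS expander and RAID controller): 1 − (1 − 0.94544)(1 − 0.90874) = 0.99502
Series ([0.99502] and cache DIMM): 0.99502 × 0.91056 = 0.90603
Parallel (cooling fan and disk drive): 1 − (1 − 0.72615)(1 − 0.88073) = 0.96734
Series (power supply module and [0.96734]): 0.87547 × 0.96734 = 0.84688
Parallel ([0.90603] and [0.84688]): 1 − (1 − 0.90603)(1 − 0.84688) = 0.986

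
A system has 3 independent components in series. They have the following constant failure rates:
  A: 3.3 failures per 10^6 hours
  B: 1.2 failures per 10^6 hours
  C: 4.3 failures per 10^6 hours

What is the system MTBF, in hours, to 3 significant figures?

Series of exponential components: λ_sys = Σ λ_i
λ_sys = 0.0000033 + 0.0000012 + 0.0000043 = 8.8000e-06 /h
MTBF = 1 / λ_sys = 114000 h

114000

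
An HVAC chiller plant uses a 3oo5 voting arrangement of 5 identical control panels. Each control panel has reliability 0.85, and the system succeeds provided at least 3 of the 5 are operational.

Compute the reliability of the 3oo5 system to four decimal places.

0.9734

R = Σ_{i=3}^{5} C(5,i) p^i (1−p)^{5−i} with p = 0.85
C(5,3)·0.85^3·0.15^2 = 0.138178
C(5,4)·0.85^4·0.15^1 = 0.391505
C(5,5)·0.85^5·0.15^0 = 0.443705
Sum = 0.9734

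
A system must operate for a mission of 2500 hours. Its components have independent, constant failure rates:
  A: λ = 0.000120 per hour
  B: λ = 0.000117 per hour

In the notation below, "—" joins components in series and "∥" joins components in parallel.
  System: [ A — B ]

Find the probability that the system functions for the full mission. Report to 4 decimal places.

R(A) = exp(−0.000120 × 2500) = 0.740818
R(B) = exp(−0.000117 × 2500) = 0.746395
Series (A and B): 0.740818 × 0.746395 = 0.5529

0.5529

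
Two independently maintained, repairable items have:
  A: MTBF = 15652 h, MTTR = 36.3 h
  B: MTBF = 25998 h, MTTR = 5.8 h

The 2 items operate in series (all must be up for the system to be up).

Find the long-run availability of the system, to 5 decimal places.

0.99746

A(A) = MTBF/(MTBF+MTTR) = 15652/(15652+36.3) = 0.997686
A(B) = MTBF/(MTBF+MTTR) = 25998/(25998+5.8) = 0.999777
Series availability: 0.997686 × 0.999777 = 0.99746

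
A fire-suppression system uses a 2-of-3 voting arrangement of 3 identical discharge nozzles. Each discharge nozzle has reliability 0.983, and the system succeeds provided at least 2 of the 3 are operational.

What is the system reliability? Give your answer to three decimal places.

0.999

R = Σ_{i=2}^{3} C(3,i) p^i (1−p)^{3−i} with p = 0.983
C(3,2)·0.983^2·0.017^1 = 0.04928
C(3,3)·0.983^3·0.017^0 = 0.94986
Sum = 0.999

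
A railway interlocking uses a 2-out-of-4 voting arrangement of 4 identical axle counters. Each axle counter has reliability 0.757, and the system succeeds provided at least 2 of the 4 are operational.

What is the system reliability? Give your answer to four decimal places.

R = Σ_{i=2}^{4} C(4,i) p^i (1−p)^{4−i} with p = 0.757
C(4,2)·0.757^2·0.243^2 = 0.203028
C(4,3)·0.757^3·0.243^1 = 0.421652
C(4,4)·0.757^4·0.243^0 = 0.328385
Sum = 0.9531

0.9531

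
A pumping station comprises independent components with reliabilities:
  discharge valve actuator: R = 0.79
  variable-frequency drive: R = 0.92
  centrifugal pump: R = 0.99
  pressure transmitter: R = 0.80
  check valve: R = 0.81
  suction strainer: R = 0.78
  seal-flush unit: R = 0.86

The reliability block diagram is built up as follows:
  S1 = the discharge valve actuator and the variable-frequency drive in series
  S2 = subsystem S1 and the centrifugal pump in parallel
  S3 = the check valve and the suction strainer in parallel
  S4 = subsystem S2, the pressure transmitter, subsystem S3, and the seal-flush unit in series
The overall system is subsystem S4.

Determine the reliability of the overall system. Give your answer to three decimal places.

Series (discharge valve actuator and variable-frequency drive): 0.79000 × 0.92000 = 0.72680
Parallel ([0.72680] and centrifugal pump): 1 − (1 − 0.72680)(1 − 0.99000) = 0.99727
Parallel (check valve and suction strainer): 1 − (1 − 0.81000)(1 − 0.78000) = 0.95820
Series ([0.99727], pressure transmitter, [0.95820], and seal-flush unit): 0.99727 × 0.80000 × 0.95820 × 0.86000 = 0.657

0.657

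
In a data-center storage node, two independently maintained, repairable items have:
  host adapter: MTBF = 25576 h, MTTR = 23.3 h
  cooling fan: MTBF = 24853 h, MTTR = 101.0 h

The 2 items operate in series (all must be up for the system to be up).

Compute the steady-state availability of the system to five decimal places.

A(host adapter) = MTBF/(MTBF+MTTR) = 25576/(25576+23.3) = 0.999090
A(cooling fan) = MTBF/(MTBF+MTTR) = 24853/(24853+101.0) = 0.995953
Series availability: 0.999090 × 0.995953 = 0.99505

0.99505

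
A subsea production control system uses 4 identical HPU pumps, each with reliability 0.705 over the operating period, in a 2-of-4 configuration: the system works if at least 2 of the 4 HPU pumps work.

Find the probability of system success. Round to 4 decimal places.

0.9200

R = Σ_{i=2}^{4} C(4,i) p^i (1−p)^{4−i} with p = 0.705
C(4,2)·0.705^2·0.295^2 = 0.259522
C(4,3)·0.705^3·0.295^1 = 0.413475
C(4,4)·0.705^4·0.295^0 = 0.247034
Sum = 0.9200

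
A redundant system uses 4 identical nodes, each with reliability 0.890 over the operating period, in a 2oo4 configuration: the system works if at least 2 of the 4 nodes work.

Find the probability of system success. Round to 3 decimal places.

R = Σ_{i=2}^{4} C(4,i) p^i (1−p)^{4−i} with p = 0.890
C(4,2)·0.890^2·0.110^2 = 0.05751
C(4,3)·0.890^3·0.110^1 = 0.31019
C(4,4)·0.890^4·0.110^0 = 0.62742
Sum = 0.995

0.995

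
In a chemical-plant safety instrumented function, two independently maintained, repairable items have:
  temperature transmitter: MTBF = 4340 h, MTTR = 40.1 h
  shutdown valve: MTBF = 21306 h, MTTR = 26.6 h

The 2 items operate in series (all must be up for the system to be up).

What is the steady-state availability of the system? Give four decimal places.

A(temperature transmitter) = MTBF/(MTBF+MTTR) = 4340/(4340+40.1) = 0.990845
A(shutdown valve) = MTBF/(MTBF+MTTR) = 21306/(21306+26.6) = 0.998753
Series availability: 0.990845 × 0.998753 = 0.9896

0.9896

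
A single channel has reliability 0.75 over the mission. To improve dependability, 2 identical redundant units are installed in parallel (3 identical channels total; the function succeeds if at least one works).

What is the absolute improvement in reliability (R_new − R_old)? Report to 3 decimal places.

R_before = 0.75
R_after = 1 − (1 − 0.75)^3 = 0.984
ΔR = 0.984 − 0.75 = 0.234

0.234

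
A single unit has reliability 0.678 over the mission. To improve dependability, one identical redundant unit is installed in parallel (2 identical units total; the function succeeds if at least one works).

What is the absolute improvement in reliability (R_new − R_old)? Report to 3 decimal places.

R_before = 0.678
R_after = 1 − (1 − 0.678)^2 = 0.896
ΔR = 0.896 − 0.678 = 0.218

0.218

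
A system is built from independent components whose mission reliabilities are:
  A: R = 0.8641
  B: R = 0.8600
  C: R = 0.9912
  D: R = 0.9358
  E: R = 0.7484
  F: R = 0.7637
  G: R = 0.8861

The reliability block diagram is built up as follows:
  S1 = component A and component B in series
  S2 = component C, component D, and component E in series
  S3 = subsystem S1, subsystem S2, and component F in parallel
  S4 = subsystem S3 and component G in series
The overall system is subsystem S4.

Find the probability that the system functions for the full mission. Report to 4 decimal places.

Series (A and B): 0.864100 × 0.860000 = 0.743126
Series (C, D, and E): 0.991200 × 0.935800 × 0.748400 = 0.694190
Parallel ([0.743126], [0.694190], and F): 1 − (1 − 0.743126)(1 − 0.694190)(1 − 0.763700) = 0.981438
Series ([0.981438] and G): 0.981438 × 0.886100 = 0.8697

0.8697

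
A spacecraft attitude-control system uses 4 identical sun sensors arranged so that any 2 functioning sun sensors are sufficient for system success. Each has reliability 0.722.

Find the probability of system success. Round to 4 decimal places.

R = Σ_{i=2}^{4} C(4,i) p^i (1−p)^{4−i} with p = 0.722
C(4,2)·0.722^2·0.278^2 = 0.241721
C(4,3)·0.722^3·0.278^1 = 0.418520
C(4,4)·0.722^4·0.278^0 = 0.271737
Sum = 0.9320

0.9320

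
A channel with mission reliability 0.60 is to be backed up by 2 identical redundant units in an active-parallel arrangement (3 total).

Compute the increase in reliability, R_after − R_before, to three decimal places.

0.336

R_before = 0.60
R_after = 1 − (1 − 0.60)^3 = 0.936
ΔR = 0.936 − 0.60 = 0.336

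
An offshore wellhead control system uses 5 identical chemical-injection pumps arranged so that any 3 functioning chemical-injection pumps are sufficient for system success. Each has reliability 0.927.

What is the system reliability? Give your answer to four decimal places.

0.9965

R = Σ_{i=3}^{5} C(5,i) p^i (1−p)^{5−i} with p = 0.927
C(5,3)·0.927^3·0.073^2 = 0.042451
C(5,4)·0.927^4·0.073^1 = 0.269533
C(5,5)·0.927^5·0.073^0 = 0.684540
Sum = 0.9965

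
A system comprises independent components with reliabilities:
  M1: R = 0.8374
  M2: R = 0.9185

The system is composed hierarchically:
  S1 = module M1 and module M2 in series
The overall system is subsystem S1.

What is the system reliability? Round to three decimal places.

0.769

Series (M1 and M2): 0.83740 × 0.91850 = 0.769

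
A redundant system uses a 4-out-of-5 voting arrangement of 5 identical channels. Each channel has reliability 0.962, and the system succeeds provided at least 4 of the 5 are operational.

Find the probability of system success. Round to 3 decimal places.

0.987

R = Σ_{i=4}^{5} C(5,i) p^i (1−p)^{5−i} with p = 0.962
C(5,4)·0.962^4·0.038^1 = 0.16272
C(5,5)·0.962^5·0.038^0 = 0.82390
Sum = 0.987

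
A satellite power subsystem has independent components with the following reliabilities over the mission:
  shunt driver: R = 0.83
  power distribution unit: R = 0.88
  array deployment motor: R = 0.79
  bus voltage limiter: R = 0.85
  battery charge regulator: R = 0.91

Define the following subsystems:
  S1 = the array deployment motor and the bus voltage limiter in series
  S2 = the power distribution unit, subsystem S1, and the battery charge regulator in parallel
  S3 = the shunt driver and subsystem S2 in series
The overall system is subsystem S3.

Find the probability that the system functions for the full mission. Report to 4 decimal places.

Series (array deployment motor and bus voltage limiter): 0.790000 × 0.850000 = 0.671500
Parallel (power distribution unit, [0.671500], and battery charge regulator): 1 − (1 − 0.880000)(1 − 0.671500)(1 − 0.910000) = 0.996452
Series (shunt driver and [0.996452]): 0.830000 × 0.996452 = 0.8271

0.8271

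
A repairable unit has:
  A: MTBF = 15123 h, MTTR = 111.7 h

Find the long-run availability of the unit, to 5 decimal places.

A(A) = MTBF/(MTBF+MTTR) = 15123/(15123+111.7) = 0.99267

0.99267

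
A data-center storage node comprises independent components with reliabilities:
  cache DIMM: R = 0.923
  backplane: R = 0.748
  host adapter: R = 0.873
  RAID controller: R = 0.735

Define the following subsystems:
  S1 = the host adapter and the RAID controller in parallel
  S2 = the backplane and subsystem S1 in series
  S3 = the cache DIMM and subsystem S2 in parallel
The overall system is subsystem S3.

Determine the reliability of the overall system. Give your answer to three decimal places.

0.979

Parallel (host adapter and RAID controller): 1 − (1 − 0.87300)(1 − 0.73500) = 0.96635
Series (backplane and [0.96635]): 0.74800 × 0.96635 = 0.72283
Parallel (cache DIMM and [0.72283]): 1 − (1 − 0.92300)(1 − 0.72283) = 0.979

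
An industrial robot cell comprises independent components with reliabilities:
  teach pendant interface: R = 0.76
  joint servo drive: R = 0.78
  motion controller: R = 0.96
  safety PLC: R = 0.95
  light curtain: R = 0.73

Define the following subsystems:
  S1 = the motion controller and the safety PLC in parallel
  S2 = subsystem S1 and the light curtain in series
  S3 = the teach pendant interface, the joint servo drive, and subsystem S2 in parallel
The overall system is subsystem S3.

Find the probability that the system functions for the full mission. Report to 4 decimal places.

0.9857

Parallel (motion controller and safety PLC): 1 − (1 − 0.960000)(1 − 0.950000) = 0.998000
Series ([0.998000] and light curtain): 0.998000 × 0.730000 = 0.728540
Parallel (teach pendant interface, joint servo drive, and [0.728540]): 1 − (1 − 0.760000)(1 − 0.780000)(1 − 0.728540) = 0.9857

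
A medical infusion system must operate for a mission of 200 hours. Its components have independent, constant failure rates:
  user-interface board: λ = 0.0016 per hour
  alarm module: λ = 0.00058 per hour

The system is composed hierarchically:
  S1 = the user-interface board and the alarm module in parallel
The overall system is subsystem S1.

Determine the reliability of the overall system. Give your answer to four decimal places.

R(user-interface board) = exp(−0.0016 × 200) = 0.726149
R(alarm module) = exp(−0.00058 × 200) = 0.890475
Parallel (user-interface board and alarm module): 1 − (1 − 0.726149)(1 − 0.890475) = 0.9700

0.9700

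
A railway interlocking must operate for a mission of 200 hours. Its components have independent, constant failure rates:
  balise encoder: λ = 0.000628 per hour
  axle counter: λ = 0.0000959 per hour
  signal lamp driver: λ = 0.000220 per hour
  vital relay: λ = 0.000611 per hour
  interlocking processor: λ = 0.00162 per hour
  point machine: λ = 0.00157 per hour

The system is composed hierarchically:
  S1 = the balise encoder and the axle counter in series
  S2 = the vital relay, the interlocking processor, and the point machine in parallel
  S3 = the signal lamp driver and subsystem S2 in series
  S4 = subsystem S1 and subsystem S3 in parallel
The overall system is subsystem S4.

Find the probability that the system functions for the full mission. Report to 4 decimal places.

R(balise encoder) = exp(−0.000628 × 200) = 0.881968
R(axle counter) = exp(−0.0000959 × 200) = 0.981003
R(signal lamp driver) = exp(−0.000220 × 200) = 0.956954
R(vital relay) = exp(−0.000611 × 200) = 0.884971
R(interlocking processor) = exp(−0.00162 × 200) = 0.723250
R(point machine) = exp(−0.00157 × 200) = 0.730519
Series (balise encoder and axle counter): 0.881968 × 0.981003 = 0.865213
Parallel (vital relay, interlocking processor, and point machine): 1 − (1 − 0.884971)(1 − 0.723250)(1 − 0.730519) = 0.991421
Series (signal lamp driver and [0.991421]): 0.956954 × 0.991421 = 0.948744
Parallel ([0.865213] and [0.948744]): 1 − (1 − 0.865213)(1 − 0.948744) = 0.9931

0.9931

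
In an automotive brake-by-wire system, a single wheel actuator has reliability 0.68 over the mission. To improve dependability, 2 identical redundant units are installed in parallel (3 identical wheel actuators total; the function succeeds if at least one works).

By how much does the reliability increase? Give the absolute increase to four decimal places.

R_before = 0.68
R_after = 1 − (1 − 0.68)^3 = 0.9672
ΔR = 0.9672 − 0.68 = 0.2872

0.2872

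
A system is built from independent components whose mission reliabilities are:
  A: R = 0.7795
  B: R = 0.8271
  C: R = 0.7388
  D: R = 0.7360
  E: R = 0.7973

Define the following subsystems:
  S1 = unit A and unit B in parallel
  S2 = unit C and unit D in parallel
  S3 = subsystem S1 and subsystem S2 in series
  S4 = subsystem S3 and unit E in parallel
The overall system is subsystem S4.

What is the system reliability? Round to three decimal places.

Parallel (A and B): 1 − (1 − 0.77950)(1 − 0.82710) = 0.96188
Parallel (C and D): 1 − (1 − 0.73880)(1 − 0.73600) = 0.93104
Series ([0.96188] and [0.93104]): 0.96188 × 0.93104 = 0.89555
Parallel ([0.89555] and E): 1 − (1 − 0.89555)(1 − 0.79730) = 0.979

0.979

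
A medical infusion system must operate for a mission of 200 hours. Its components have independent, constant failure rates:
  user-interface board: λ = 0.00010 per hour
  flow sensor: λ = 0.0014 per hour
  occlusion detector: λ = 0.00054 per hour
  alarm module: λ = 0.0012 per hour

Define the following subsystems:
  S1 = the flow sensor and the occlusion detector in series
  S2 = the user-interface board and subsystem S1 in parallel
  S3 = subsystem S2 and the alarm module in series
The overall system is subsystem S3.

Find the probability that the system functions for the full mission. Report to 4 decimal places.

R(user-interface board) = exp(−0.00010 × 200) = 0.980199
R(flow sensor) = exp(−0.0014 × 200) = 0.755784
R(occlusion detector) = exp(−0.00054 × 200) = 0.897628
R(alarm module) = exp(−0.0012 × 200) = 0.786628
Series (flow sensor and occlusion detector): 0.755784 × 0.897628 = 0.678413
Parallel (user-interface board and [0.678413]): 1 − (1 − 0.980199)(1 − 0.678413) = 0.993632
Series ([0.993632] and alarm module): 0.993632 × 0.786628 = 0.7816

0.7816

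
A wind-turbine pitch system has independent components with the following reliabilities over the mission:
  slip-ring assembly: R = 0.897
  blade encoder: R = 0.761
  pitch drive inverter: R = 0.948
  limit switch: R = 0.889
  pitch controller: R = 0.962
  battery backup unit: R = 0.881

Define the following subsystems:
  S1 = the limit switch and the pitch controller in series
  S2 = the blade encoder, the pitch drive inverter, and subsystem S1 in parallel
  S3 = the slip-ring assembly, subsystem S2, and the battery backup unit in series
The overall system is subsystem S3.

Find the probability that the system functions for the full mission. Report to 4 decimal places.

Series (limit switch and pitch controller): 0.889000 × 0.962000 = 0.855218
Parallel (blade encoder, pitch drive inverter, and [0.855218]): 1 − (1 − 0.761000)(1 − 0.948000)(1 − 0.855218) = 0.998201
Series (slip-ring assembly, [0.998201], and battery backup unit): 0.897000 × 0.998201 × 0.881000 = 0.7888

0.7888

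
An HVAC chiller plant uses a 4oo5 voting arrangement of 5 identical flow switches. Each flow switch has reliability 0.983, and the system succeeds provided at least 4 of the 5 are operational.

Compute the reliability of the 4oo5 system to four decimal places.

0.9972

R = Σ_{i=4}^{5} C(5,i) p^i (1−p)^{5−i} with p = 0.983
C(5,4)·0.983^4·0.017^1 = 0.079366
C(5,5)·0.983^5·0.017^0 = 0.917841
Sum = 0.9972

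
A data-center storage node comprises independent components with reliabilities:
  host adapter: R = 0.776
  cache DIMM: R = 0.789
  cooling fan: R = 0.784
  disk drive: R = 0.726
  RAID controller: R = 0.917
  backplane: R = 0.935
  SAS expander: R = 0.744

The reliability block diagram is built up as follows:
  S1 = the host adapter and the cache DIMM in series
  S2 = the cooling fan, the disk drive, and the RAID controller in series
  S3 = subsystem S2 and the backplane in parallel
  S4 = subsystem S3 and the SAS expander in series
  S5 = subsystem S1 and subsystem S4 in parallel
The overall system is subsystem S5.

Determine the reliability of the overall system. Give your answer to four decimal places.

Series (host adapter and cache DIMM): 0.776000 × 0.789000 = 0.612264
Series (cooling fan, disk drive, and RAID controller): 0.784000 × 0.726000 × 0.917000 = 0.521942
Parallel ([0.521942] and backplane): 1 − (1 − 0.521942)(1 − 0.935000) = 0.968926
Series ([0.968926] and SAS expander): 0.968926 × 0.744000 = 0.720881
Parallel ([0.612264] and [0.720881]): 1 − (1 − 0.612264)(1 − 0.720881) = 0.8918

0.8918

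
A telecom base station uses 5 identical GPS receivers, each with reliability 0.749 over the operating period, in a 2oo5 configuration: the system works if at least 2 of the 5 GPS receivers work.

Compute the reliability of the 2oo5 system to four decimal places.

0.9841

R = Σ_{i=2}^{5} C(5,i) p^i (1−p)^{5−i} with p = 0.749
C(5,2)·0.749^2·0.251^3 = 0.088712
C(5,3)·0.749^3·0.251^2 = 0.264724
C(5,4)·0.749^4·0.251^1 = 0.394976
C(5,5)·0.749^5·0.251^0 = 0.235727
Sum = 0.9841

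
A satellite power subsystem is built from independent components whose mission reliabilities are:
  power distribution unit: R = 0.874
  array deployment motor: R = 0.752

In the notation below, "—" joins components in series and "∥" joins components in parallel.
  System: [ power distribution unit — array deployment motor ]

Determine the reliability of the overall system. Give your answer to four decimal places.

0.6572

Series (power distribution unit and array deployment motor): 0.874000 × 0.752000 = 0.6572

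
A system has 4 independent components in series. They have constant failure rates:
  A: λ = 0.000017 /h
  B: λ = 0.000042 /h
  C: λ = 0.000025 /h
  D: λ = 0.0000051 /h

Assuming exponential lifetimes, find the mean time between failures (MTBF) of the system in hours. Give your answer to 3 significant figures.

Series of exponential components: λ_sys = Σ λ_i
λ_sys = 0.000017 + 0.000042 + 0.000025 + 0.0000051 = 8.9100e-05 /h
MTBF = 1 / λ_sys = 11200 h

11200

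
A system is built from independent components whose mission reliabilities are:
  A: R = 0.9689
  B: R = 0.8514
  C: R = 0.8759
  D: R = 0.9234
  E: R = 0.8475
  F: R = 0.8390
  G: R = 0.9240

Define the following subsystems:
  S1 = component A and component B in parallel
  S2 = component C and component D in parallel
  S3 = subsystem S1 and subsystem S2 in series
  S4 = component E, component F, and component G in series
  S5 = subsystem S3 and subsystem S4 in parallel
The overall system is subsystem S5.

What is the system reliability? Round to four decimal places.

0.9952

Parallel (A and B): 1 − (1 − 0.968900)(1 − 0.851400) = 0.995379
Parallel (C and D): 1 − (1 − 0.875900)(1 − 0.923400) = 0.990494
Series ([0.995379] and [0.990494]): 0.995379 × 0.990494 = 0.985917
Series (E, F, and G): 0.847500 × 0.839000 × 0.924000 = 0.657013
Parallel ([0.985917] and [0.657013]): 1 − (1 − 0.985917)(1 − 0.657013) = 0.9952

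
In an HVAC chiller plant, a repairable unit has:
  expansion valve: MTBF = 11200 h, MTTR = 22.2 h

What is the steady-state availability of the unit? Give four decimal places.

0.9980

A(expansion valve) = MTBF/(MTBF+MTTR) = 11200/(11200+22.2) = 0.9980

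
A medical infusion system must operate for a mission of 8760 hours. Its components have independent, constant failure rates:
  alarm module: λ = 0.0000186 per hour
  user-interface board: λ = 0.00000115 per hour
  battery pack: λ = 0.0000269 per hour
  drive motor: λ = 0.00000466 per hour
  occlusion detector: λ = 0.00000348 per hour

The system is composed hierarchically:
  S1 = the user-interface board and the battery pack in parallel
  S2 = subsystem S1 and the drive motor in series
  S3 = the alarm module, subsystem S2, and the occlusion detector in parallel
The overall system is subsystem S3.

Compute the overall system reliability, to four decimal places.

R(alarm module) = exp(−0.0000186 × 8760) = 0.849646
R(user-interface board) = exp(−0.00000115 × 8760) = 0.989977
R(battery pack) = exp(−0.0000269 × 8760) = 0.790062
R(drive motor) = exp(−0.00000466 × 8760) = 0.960000
R(occlusion detector) = exp(−0.00000348 × 8760) = 0.969975
Parallel (user-interface board and battery pack): 1 − (1 − 0.989977)(1 − 0.790062) = 0.997896
Series ([0.997896] and drive motor): 0.997896 × 0.960000 = 0.957980
Parallel (alarm module, [0.957980], and occlusion detector): 1 − (1 − 0.849646)(1 − 0.957980)(1 − 0.969975) = 0.9998

0.9998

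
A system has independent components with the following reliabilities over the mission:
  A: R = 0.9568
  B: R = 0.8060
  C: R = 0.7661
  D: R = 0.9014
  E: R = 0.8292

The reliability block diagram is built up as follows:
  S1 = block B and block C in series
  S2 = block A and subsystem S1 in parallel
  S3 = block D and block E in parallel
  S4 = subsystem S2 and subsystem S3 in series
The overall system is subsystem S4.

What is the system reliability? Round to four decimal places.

Series (B and C): 0.806000 × 0.766100 = 0.617477
Parallel (A and [0.617477]): 1 − (1 − 0.956800)(1 − 0.617477) = 0.983475
Parallel (D and E): 1 − (1 − 0.901400)(1 − 0.829200) = 0.983159
Series ([0.983475] and [0.983159]): 0.983475 × 0.983159 = 0.9669

0.9669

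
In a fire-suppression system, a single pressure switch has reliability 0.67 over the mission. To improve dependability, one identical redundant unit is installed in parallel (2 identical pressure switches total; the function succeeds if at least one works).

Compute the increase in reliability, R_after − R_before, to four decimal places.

0.2211

R_before = 0.67
R_after = 1 − (1 − 0.67)^2 = 0.8911
ΔR = 0.8911 − 0.67 = 0.2211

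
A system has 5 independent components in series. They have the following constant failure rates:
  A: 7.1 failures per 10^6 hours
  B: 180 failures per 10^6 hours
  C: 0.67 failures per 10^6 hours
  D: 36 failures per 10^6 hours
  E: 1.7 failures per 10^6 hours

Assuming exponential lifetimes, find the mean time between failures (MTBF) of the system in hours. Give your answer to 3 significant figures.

Series of exponential components: λ_sys = Σ λ_i
λ_sys = 0.0000071 + 0.00018 + 0.00000067 + 0.000036 + 0.0000017 = 2.2547e-04 /h
MTBF = 1 / λ_sys = 4440 h

4440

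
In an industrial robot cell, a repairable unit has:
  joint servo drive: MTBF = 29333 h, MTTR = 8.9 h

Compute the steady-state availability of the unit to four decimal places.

0.9997

A(joint servo drive) = MTBF/(MTBF+MTTR) = 29333/(29333+8.9) = 0.9997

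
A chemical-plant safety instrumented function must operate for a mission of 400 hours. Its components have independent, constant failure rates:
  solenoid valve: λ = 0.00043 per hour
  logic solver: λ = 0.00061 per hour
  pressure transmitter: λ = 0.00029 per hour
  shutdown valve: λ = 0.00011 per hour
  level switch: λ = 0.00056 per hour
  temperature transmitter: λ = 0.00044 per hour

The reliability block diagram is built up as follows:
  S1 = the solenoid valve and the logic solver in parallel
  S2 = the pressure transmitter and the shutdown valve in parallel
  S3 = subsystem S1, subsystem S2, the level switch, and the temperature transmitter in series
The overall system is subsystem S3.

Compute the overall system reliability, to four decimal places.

R(solenoid valve) = exp(−0.00043 × 400) = 0.841979
R(logic solver) = exp(−0.00061 × 400) = 0.783488
R(pressure transmitter) = exp(−0.00029 × 400) = 0.890475
R(shutdown valve) = exp(−0.00011 × 400) = 0.956954
R(level switch) = exp(−0.00056 × 400) = 0.799315
R(temperature transmitter) = exp(−0.00044 × 400) = 0.838618
Parallel (solenoid valve and logic solver): 1 − (1 − 0.841979)(1 − 0.783488) = 0.965787
Parallel (pressure transmitter and shutdown valve): 1 − (1 − 0.890475)(1 − 0.956954) = 0.995285
Series ([0.965787], [0.995285], level switch, and temperature transmitter): 0.965787 × 0.995285 × 0.799315 × 0.838618 = 0.6443

0.6443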